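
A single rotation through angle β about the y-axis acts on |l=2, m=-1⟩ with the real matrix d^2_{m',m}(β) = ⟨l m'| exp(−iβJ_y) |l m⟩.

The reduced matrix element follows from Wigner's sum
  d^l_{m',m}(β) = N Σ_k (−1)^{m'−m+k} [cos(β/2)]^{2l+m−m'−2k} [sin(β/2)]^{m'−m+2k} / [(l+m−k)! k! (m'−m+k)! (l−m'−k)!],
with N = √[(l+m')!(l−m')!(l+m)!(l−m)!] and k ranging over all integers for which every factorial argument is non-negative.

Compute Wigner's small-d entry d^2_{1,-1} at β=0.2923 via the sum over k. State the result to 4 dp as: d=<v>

d^2_{1,-1}(β=0.2923) via Wigner's sum:
Half-angle: c=0.989339, s=0.145630. N=√(6·1·1·6)=6.000000
Admissible k: 0..1 (factorial args all ≥0)
  k=0: (−1)^2·6.0000/(2)·0.9893^2·0.1456^2 = +0.062275
  k=1: (−1)^3·6.0000/(6)·0.9893^0·0.1456^4 = -0.000450
d^2_{1,-1}(0.2923) = +0.062275 -0.000450 = +0.061825

d=0.0618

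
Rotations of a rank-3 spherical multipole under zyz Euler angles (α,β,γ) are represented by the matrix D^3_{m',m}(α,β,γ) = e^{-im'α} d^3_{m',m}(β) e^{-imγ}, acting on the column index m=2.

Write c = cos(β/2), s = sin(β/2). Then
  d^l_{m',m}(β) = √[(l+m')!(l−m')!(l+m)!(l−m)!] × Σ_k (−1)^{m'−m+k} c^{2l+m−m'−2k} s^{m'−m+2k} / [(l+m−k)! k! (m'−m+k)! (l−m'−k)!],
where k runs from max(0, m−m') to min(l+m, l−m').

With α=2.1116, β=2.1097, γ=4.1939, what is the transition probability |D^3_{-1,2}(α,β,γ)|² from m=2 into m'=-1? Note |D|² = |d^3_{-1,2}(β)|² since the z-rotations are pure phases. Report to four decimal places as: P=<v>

First d^3_{-1,2}(β=2.1097), then the phase factors e^{-i(-1)α} and e^{-i(2)γ}:
Half-angle: c=0.493358, s=0.869826. N=√(2·24·120·1)=75.894664
Admissible k: 3..4 (factorial args all ≥0)
  k=3: (−1)^0·75.8947/(12)·0.4934^3·0.8698^3 = +0.499821
  k=4: (−1)^1·75.8947/(24)·0.4934^1·0.8698^5 = -0.776828
d^3_{-1,2}(2.1097) = +0.499821 -0.776828 = -0.277007
|D^3_{-1,2}|² = |d^3_{-1,2}(β)|² = (-0.277007)² = 0.076733 (the z-rotation phases have unit modulus)

P=0.0767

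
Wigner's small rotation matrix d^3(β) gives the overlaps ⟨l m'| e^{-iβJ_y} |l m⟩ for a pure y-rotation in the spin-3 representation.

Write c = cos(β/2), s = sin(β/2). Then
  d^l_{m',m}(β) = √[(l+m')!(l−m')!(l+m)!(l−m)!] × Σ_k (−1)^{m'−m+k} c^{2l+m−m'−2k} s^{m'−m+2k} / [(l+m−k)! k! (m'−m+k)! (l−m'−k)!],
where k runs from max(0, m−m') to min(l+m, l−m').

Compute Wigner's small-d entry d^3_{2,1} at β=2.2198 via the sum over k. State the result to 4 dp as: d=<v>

d=0.3505

d^3_{2,1}(β=2.2198) via Wigner's sum:
With c≡cos(β/2)=0.444751 and s≡sin(β/2)=0.895654, N=[120·1·24·2]^{1/2}=75.894664
The bounds max(0,m−m')=0 and min(l+m,l−m')=1 give 2 terms
  k=0: (−1)^1·75.8947/(24)·0.4448^5·0.8957^1 = -0.049286
  k=1: (−1)^2·75.8947/(12)·0.4448^3·0.8957^3 = +0.399763
d^3_{2,1}(2.2198) = -0.049286 +0.399763 = +0.350476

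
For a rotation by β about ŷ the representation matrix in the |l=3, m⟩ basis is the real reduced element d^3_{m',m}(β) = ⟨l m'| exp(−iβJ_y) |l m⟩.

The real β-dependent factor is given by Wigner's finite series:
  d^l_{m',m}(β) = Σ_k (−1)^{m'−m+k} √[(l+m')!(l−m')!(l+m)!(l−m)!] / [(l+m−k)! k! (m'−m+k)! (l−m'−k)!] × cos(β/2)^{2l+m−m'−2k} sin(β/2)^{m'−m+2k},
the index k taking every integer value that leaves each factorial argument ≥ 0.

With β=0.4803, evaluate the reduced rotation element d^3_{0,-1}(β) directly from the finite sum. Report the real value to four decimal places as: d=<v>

d^3_{0,-1}(β=0.4803) via Wigner's sum:
With c≡cos(β/2)=0.971302 and s≡sin(β/2)=0.237848, N=[6·6·2·24]^{1/2}=41.569219
k: max(0,(-1)−(0))=0 … min(3+(-1),3−(0))=2
  k=0: (−1)^1·41.5692/(12)·0.9713^5·0.2378^1 = -0.712300
  k=1: (−1)^2·41.5692/(4)·0.9713^3·0.2378^3 = +0.128137
  k=2: (−1)^3·41.5692/(12)·0.9713^1·0.2378^5 = -0.002561
d^3_{0,-1}(0.4803) = -0.712300 +0.128137 -0.002561 = -0.586724

d=-0.5867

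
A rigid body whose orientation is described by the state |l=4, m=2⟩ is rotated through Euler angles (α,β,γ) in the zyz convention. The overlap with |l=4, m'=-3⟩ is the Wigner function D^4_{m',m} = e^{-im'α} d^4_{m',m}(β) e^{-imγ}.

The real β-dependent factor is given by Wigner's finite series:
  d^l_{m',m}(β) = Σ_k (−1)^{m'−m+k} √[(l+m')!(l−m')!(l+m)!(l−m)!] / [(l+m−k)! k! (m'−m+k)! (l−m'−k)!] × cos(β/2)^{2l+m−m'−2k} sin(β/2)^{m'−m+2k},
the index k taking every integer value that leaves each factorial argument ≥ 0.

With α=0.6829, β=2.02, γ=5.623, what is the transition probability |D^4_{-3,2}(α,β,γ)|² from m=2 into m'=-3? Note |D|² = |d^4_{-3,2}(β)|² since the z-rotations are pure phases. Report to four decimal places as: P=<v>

P=0.0130

First d^4_{-3,2}(β=2.02), then the phase factors e^{-i(-3)α} and e^{-i(2)γ}:
Half-angle: c=0.531861, s=0.846832. N=√(1·5040·720·2)=2693.993318
The bounds max(0,m−m')=5 and min(l+m,l−m')=6 give 2 terms
  k=5: (−1)^0·2693.9933/(240)·0.5319^3·0.8468^5 = +0.735470
  k=6: (−1)^1·2693.9933/(720)·0.5319^1·0.8468^7 = -0.621502
d^4_{-3,2}(2.02) = +0.735470 -0.621502 = +0.113968
|D^4_{-3,2}|² = |d^4_{-3,2}(β)|² = (+0.113968)² = 0.012989 (the z-rotation phases have unit modulus)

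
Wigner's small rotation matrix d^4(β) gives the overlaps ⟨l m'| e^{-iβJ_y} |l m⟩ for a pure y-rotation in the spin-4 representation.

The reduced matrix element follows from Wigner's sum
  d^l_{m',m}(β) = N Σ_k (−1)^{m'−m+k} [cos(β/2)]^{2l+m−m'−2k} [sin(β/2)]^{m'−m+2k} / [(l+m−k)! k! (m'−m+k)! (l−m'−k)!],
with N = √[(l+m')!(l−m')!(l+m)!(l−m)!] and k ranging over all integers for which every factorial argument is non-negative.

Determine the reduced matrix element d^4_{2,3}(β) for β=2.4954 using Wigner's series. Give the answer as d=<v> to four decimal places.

d^4_{2,3}(β=2.4954) via Wigner's sum:
Half-angle: c=0.317504, s=0.948257. N=√(720·2·5040·1)=2693.993318
k∈{1,2} keeps every argument non-negative
  k=1: (−1)^0·2693.9933/(720)·0.3175^7·0.9483^1 = +0.001154
  k=2: (−1)^1·2693.9933/(240)·0.3175^5·0.9483^3 = -0.030882
d^4_{2,3}(2.4954) = +0.001154 -0.030882 = -0.029728

d=-0.0297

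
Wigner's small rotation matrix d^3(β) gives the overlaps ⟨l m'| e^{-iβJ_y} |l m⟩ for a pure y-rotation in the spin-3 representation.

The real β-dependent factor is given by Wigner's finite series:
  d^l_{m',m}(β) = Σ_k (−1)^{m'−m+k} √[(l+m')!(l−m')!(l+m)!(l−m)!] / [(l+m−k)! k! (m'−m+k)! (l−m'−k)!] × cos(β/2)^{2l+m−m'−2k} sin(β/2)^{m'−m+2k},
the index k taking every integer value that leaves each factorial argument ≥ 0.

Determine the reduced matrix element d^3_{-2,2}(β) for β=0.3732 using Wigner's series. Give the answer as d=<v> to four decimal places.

d^3_{-2,2}(β=0.3732) via Wigner's sum:
Half-angle: c=0.982641, s=0.185519. N=√(1·120·120·1)=120.000000
The bounds max(0,m−m')=4 and min(l+m,l−m')=5 give 2 terms
  k=4: (−1)^0·120.0000/(24)·0.9826^2·0.1855^4 = +0.005719
  k=5: (−1)^1·120.0000/(120)·0.9826^0·0.1855^6 = -0.000041
d^3_{-2,2}(0.3732) = +0.005719 -0.000041 = +0.005678

d=0.0057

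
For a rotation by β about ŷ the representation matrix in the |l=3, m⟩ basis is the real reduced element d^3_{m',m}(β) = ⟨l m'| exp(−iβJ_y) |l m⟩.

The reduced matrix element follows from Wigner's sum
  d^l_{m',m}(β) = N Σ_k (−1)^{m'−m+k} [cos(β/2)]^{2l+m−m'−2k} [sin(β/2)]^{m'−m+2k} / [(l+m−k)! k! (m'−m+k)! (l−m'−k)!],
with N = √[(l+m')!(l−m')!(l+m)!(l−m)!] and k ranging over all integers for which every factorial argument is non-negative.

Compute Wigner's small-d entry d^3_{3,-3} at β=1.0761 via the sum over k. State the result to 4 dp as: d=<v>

d=0.0181

d^3_{3,-3}(β=1.0761) via Wigner's sum:
c=cos(1.0761/2)=0.858710, s=sin(1.0761/2)=0.512462; N=√[720·1·1·720]=720.000000
Admissible k: 0..0 (factorial args all ≥0)
  k=0: (−1)^6·720.0000/(720)·0.8587^0·0.5125^6 = +0.018112
d^3_{3,-3}(1.0761) = +0.018112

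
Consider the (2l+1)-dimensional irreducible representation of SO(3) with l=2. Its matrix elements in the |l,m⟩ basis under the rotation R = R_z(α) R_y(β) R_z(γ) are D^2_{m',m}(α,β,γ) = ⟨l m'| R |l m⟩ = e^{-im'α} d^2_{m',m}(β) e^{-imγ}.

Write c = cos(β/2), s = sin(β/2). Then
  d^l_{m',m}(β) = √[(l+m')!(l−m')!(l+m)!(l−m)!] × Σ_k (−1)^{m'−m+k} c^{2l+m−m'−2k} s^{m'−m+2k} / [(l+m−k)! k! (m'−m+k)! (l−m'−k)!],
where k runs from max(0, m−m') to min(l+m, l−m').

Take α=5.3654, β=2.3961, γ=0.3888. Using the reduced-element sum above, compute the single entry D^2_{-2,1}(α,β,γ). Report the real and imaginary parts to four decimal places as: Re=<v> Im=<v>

Re=-0.3577 Im=-0.4671

D^2_{-2,1}(5.3654,2.3961,0.3888) = e^{-i·-2·5.3654}·d^2_{-2,1}(2.3961)·e^{-i·1·0.3888}. Compute d first:
With c≡cos(β/2)=0.364175 and s≡sin(β/2)=0.931331, N=[1·24·6·1]^{1/2}=12.000000
k∈{3} keeps every argument non-negative
  k=3: (−1)^0·12.0000/(6)·0.3642^1·0.9313^3 = +0.588371
d^2_{-2,1}(2.3961) = +0.588371
Attach z-rotation phases: D = e^{-i(-2)(5.3654)}·(+0.588371)·e^{-i(1)(0.3888)} = -0.357746-0.467117i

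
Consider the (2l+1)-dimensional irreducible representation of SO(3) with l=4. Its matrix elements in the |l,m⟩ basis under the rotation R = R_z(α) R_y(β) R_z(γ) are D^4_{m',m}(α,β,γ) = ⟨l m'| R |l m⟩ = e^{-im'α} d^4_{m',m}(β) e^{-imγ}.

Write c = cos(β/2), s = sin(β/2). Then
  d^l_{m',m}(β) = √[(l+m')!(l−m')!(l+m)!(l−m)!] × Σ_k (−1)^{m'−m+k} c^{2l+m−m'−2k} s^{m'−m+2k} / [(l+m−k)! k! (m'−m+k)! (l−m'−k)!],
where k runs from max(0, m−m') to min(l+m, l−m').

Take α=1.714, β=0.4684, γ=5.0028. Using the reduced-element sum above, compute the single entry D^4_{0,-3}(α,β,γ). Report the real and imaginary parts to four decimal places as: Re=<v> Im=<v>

First d^4_{0,-3}(β=0.4684), then the phase factors e^{-i(0)α} and e^{-i(-3)γ}:
c=cos(0.4684/2)=0.972700, s=sin(0.4684/2)=0.232065; N=√[24·24·1·5040]=1703.830978
k∈{0,1} keeps every argument non-negative
  k=0: (−1)^3·1703.8310/(144)·0.9727^5·0.2321^3 = -0.128762
  k=1: (−1)^4·1703.8310/(144)·0.9727^3·0.2321^5 = +0.007329
d^4_{0,-3}(0.4684) = -0.128762 +0.007329 = -0.121433
D = (+1.000000+0.000000i)·(-0.121433)·(-0.765123+0.643884i) = +0.092911-0.078189i

Re=0.0929 Im=-0.0782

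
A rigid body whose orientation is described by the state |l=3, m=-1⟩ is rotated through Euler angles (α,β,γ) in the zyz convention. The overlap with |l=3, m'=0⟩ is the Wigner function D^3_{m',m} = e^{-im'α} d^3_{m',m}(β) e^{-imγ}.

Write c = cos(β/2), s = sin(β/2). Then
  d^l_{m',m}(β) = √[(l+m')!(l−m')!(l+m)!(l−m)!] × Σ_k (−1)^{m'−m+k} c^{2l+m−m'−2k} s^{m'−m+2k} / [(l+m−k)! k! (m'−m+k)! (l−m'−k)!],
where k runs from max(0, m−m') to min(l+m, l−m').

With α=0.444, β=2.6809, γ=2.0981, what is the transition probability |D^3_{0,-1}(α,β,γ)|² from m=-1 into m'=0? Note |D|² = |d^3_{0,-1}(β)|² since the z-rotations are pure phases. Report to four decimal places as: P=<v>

D^3_{0,-1}(0.444,2.6809,2.0981) = e^{-i·0·0.444}·d^3_{0,-1}(2.6809)·e^{-i·-1·2.0981}. Compute d first:
With c≡cos(β/2)=0.228315 and s≡sin(β/2)=0.973587, N=[6·6·2·24]^{1/2}=41.569219
k: max(0,(-1)−(0))=0 … min(3+(-1),3−(0))=2
  k=0: (−1)^1·41.5692/(12)·0.2283^5·0.9736^1 = -0.002092
  k=1: (−1)^2·41.5692/(4)·0.2283^3·0.9736^3 = +0.114140
  k=2: (−1)^3·41.5692/(12)·0.2283^1·0.9736^5 = -0.691830
d^3_{0,-1}(2.6809) = -0.002092 +0.114140 -0.691830 = -0.579782
|D^3_{0,-1}|² = |d^3_{0,-1}(β)|² = (-0.579782)² = 0.336147 (the z-rotation phases have unit modulus)

P=0.3361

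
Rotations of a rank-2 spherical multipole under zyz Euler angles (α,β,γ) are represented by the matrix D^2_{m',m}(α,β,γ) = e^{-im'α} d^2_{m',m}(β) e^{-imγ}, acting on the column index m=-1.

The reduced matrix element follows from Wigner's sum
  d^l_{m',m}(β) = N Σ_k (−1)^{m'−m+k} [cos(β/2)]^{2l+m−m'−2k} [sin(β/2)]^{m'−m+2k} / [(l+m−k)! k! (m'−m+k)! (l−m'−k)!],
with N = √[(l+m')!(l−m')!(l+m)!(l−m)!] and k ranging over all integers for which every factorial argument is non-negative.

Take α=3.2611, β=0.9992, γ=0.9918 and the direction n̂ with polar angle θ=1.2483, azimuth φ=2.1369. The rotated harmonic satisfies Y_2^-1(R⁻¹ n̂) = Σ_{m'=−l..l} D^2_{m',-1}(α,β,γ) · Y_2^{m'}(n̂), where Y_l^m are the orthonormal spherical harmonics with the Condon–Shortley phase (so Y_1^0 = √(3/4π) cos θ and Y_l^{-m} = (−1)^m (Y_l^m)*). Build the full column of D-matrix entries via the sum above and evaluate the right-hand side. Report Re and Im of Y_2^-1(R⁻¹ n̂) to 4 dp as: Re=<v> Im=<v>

Need the full column D^2_{m',-1} for m'=−2..2 at α=3.2611, β=0.9992, γ=0.9918.
cos(β/2)=0.877774, sin(β/2)=0.479074
d^2_{-2,-1}: single k=1 term ⇒ +0.648010;  D = +0.216092+0.610918i
d^2_{-1,-1}: k∈[0..1] ⇒ +0.593651 -0.530509 = +0.063142;  D = -0.028003-0.056593i
d^2_{0,-1}: k∈[0..1] ⇒ -0.793647 +0.236411 = -0.557236;  D = -0.304911-0.466413i
d^2_{1,-1}: k∈[0..1] ⇒ +0.530509 -0.052676 = +0.477833;  D = -0.307282-0.365927i
d^2_{2,-1}: single k=0 term ⇒ -0.193029;  D = -0.140870-0.131969i
Y_2^{m'}(θ=1.2483,φ=2.1369) and Σ D·Y over m':
  (+0.2161+0.6109i)·(-0.1476+0.3146i)  (-0.0280-0.0566i)·(-0.1246-0.1960i)  (-0.3049-0.4664i)·(-0.2204+0.0000i)  (-0.3073-0.3659i)·(+0.1246-0.1960i)  (-0.1409-0.1320i)·(-0.1476-0.3146i)
Y_2^-1(R⁻¹ n̂) = -0.295212+0.171582i

Re=-0.2952 Im=0.1716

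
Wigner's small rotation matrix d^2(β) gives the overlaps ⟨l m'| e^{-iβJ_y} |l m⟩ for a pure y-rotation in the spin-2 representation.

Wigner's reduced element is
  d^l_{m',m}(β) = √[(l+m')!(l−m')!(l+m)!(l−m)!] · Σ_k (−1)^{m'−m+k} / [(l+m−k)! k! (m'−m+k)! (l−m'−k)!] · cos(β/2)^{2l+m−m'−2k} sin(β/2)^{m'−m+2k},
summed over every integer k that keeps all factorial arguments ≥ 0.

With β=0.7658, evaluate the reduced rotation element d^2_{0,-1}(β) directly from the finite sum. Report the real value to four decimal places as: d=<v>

d^2_{0,-1}(β=0.7658) via Wigner's sum:
Half-angle: c=0.927585, s=0.373612. N=√(2·2·1·6)=4.898979
k: max(0,(-1)−(0))=0 … min(2+(-1),2−(0))=1
  k=0: (−1)^1·4.8990/(2)·0.9276^3·0.3736^1 = -0.730395
  k=1: (−1)^2·4.8990/(2)·0.9276^1·0.3736^3 = +0.118493
d^2_{0,-1}(0.7658) = -0.730395 +0.118493 = -0.611902

d=-0.6119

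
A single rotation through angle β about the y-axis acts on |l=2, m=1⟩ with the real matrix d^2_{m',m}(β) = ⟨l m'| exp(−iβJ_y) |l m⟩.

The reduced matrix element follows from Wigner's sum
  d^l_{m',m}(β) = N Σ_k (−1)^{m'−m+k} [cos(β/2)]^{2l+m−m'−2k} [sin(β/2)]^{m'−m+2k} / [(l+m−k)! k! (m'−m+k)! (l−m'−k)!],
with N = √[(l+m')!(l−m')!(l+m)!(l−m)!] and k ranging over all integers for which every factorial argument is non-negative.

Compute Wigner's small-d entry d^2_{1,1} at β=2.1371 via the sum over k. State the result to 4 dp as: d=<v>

d^2_{1,1}(β=2.1371) via Wigner's sum:
With c≡cos(β/2)=0.481396 and s≡sin(β/2)=0.876503, N=[6·1·6·1]^{1/2}=6.000000
The bounds max(0,m−m')=0 and min(l+m,l−m')=1 give 2 terms
  k=0: (−1)^0·6.0000/(6)·0.4814^4·0.8765^0 = +0.053704
  k=1: (−1)^1·6.0000/(2)·0.4814^2·0.8765^2 = -0.534113
d^2_{1,1}(2.1371) = +0.053704 -0.534113 = -0.480408

d=-0.4804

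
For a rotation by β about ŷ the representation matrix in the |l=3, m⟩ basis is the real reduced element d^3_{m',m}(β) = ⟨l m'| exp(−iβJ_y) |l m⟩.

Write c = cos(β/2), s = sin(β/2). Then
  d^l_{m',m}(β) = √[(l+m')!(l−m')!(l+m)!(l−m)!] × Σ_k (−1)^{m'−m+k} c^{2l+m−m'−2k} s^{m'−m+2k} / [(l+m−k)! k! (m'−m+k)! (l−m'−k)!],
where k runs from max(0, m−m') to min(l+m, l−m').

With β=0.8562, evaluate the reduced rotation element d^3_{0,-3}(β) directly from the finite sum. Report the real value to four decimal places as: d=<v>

d^3_{0,-3}(β=0.8562) via Wigner's sum:
c=cos(0.8562/2)=0.909756, s=sin(0.8562/2)=0.415143; N=√[6·6·1·720]=160.996894
k∈{0} keeps every argument non-negative
  k=0: (−1)^3·160.9969/(36)·0.9098^3·0.4151^3 = -0.240926
d^3_{0,-3}(0.8562) = -0.240926

d=-0.2409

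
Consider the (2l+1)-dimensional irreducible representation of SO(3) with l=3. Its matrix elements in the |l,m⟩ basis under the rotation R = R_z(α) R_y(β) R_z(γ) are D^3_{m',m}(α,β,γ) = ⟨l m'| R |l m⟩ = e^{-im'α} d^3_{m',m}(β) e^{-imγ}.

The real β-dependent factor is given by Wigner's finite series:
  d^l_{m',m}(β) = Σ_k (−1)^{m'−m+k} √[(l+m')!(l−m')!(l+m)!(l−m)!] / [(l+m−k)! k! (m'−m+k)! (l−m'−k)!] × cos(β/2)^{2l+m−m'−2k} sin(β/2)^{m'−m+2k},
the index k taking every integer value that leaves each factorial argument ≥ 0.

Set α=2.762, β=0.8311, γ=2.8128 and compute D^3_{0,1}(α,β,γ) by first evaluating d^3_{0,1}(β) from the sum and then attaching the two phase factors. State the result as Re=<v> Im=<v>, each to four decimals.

Re=-0.3850 Im=-0.1314

Split into d^3_{0,1}(β=0.8311) × two z-phases.
With c≡cos(β/2)=0.914894 and s≡sin(β/2)=0.403693, N=[6·6·24·2]^{1/2}=41.569219
k: max(0,(1)−(0))=1 … min(3+(1),3−(0))=3
  k=1: (−1)^0·41.5692/(12)·0.9149^5·0.4037^1 = +0.896390
  k=2: (−1)^1·41.5692/(4)·0.9149^3·0.4037^3 = -0.523575
  k=3: (−1)^2·41.5692/(12)·0.9149^1·0.4037^5 = +0.033980
d^3_{0,1}(0.8311) = +0.896390 -0.523575 +0.033980 = +0.406794
Phases: e^{-i·(0)·2.762}=+1.000000+0.000000i, e^{-i·(1)·2.8128}=-0.946433-0.322901i ⇒ D=-0.385004-0.131354i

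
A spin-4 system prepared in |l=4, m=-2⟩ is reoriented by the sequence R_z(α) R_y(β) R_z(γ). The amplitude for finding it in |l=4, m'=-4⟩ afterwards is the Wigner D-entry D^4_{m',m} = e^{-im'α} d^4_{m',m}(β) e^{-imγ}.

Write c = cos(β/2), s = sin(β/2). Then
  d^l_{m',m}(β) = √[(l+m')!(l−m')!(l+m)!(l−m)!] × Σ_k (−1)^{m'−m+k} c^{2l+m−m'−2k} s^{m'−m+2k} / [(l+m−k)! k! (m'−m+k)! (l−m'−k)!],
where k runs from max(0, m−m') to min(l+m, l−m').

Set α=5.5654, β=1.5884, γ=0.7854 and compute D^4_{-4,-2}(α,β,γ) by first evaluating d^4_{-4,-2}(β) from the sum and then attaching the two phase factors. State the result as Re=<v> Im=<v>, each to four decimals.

Re=0.0852 Im=-0.3075

Split into d^4_{-4,-2}(β=1.5884) × two z-phases.
c=cos(1.5884/2)=0.700856, s=sin(1.5884/2)=0.713303; N=√[1·40320·2·720]=7619.763776
k∈{2} keeps every argument non-negative
  k=2: (−1)^0·7619.7638/(1440)·0.7009^6·0.7133^2 = +0.319079
d^4_{-4,-2}(1.5884) = +0.319079
D = (-0.963650-0.267166i)·(+0.319079)·(-0.000004+1.000000i) = +0.085248-0.307481i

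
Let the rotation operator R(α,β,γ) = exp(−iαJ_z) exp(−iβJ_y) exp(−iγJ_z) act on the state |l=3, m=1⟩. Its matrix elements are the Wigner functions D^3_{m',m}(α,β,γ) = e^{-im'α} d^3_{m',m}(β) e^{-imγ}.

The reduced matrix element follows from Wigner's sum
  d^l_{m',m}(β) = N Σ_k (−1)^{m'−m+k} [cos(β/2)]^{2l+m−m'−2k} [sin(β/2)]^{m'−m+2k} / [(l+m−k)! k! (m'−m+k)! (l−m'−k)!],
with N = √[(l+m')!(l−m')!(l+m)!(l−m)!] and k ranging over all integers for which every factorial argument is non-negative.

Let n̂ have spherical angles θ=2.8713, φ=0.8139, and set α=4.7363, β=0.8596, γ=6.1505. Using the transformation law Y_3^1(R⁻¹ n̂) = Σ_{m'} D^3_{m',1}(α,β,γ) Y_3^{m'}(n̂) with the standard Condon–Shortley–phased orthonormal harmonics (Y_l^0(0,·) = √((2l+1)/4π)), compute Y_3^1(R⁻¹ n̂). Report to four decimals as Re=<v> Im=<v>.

Need the full column D^3_{m',1} for m'=−3..3 at α=4.7363, β=0.8596, γ=6.1505.
cos(β/2)=0.909049, sin(β/2)=0.416689
d^3_{-3,1}: single k=4 term ⇒ +0.096487;  D = -0.019587+0.094478i
d^3_{-2,1}: k∈[3..4] ⇒ +0.343738 -0.036112 = +0.307627;  D = -0.302629-0.055228i
d^3_{-1,1}: k∈[2..4] ⇒ +0.711418 -0.199303 +0.005234 = +0.517350;  D = +0.080684-0.511019i
d^3_{0,1}: k∈[1..3] ⇒ +0.896065 -0.564820 +0.039558 = +0.370803;  D = +0.367544+0.049056i
d^3_{1,1}: k∈[0..2] ⇒ +0.564318 -0.948557 +0.149477 = -0.234762;  D = +0.025486-0.233374i
d^3_{2,1}: k∈[0..1] ⇒ -0.817991 +0.343738 = -0.474253;  D = +0.472546+0.040198i
d^3_{3,1}: single k=0 term ⇒ +0.459218;  D = +0.027973-0.458365i
Y_3^{m'}(θ=2.8713,φ=0.8139) and Σ D·Y over m':
  (-0.0196+0.0945i)·(-0.0061-0.0051i)  (-0.3026-0.0552i)·(+0.0040+0.0701i)  (+0.0807-0.5110i)·(+0.2159-0.2286i)  (+0.3675+0.0491i)·(-0.5911+0.0000i)  (+0.0255-0.2334i)·(-0.2159-0.2286i)  (+0.4725+0.0402i)·(+0.0040-0.0701i)  (+0.0280-0.4584i)·(+0.0061-0.0051i)
Y_3^1(R⁻¹ n̂) = -0.369669-0.171009i

Re=-0.3697 Im=-0.1710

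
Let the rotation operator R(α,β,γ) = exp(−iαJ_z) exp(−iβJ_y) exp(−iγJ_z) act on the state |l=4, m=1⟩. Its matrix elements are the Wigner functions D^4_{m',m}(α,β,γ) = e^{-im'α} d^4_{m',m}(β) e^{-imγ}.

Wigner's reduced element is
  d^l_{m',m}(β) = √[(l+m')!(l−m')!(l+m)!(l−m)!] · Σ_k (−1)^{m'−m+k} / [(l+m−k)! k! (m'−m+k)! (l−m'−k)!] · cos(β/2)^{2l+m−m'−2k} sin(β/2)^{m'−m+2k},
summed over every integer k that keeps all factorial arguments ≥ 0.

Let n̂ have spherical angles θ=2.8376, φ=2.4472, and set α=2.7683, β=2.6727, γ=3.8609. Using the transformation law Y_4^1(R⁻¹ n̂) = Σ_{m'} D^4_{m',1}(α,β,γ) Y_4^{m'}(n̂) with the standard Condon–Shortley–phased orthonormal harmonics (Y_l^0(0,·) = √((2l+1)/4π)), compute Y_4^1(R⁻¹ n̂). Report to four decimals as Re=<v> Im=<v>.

Re=0.1231 Im=-0.3241

Need the full column D^4_{m',1} for m'=−4..4 at α=2.7683, β=2.6727, γ=3.8609.
cos(β/2)=0.232304, sin(β/2)=0.972643
d^4_{-4,1}: single k=5 term ⇒ +0.081665;  D = +0.048880+0.065421i
d^4_{-3,1}: k∈[4..5] ⇒ +0.034480 -0.362666 = -0.328186;  D = +0.087028+0.316437i
d^4_{-2,1}: k∈[3..5] ⇒ +0.008804 -0.231498 +0.811649 = +0.588955;  D = -0.061670+0.585718i
d^4_{-1,1}: k∈[2..5] ⇒ +0.001487 -0.078193 +0.685374 -0.800992 = -0.192324;  D = -0.088503+0.170750i
d^4_{0,1}: k∈[1..4] ⇒ +0.000159 -0.016704 +0.292824 -0.855554 = -0.579275;  D = +0.435766-0.381663i
d^4_{1,1}: k∈[0..3] ⇒ +0.000008 -0.002230 +0.078193 -0.456916 = -0.380945;  D = -0.358367+0.129198i
d^4_{2,1}: k∈[0..2] ⇒ -0.000151 +0.013206 -0.154332 = -0.141277;  D = +0.141224+0.003853i
d^4_{3,1}: k∈[0..1] ⇒ +0.001180 -0.034480 = -0.033300;  D = -0.030664-0.012985i
d^4_{4,1}: single k=0 term ⇒ -0.004658;  D = +0.003332+0.003256i
Y_4^{m'}(θ=2.8376,φ=2.4472) and Σ D·Y over m':
  (+0.0489+0.0654i)·(-0.0033+0.0013i)  (+0.0870+0.3164i)·(-0.0157+0.0279i)  (-0.0617+0.5857i)·(+0.0291+0.1584i)  (-0.0885+0.1708i)·(+0.3502+0.2916i)  (+0.4358-0.3817i)·(+0.4969+0.0000i)  (-0.3584+0.1292i)·(-0.3502+0.2916i)  (+0.1412+0.0039i)·(+0.0291-0.1584i)  (-0.0307-0.0130i)·(+0.0157+0.0279i)  (+0.0033+0.0033i)·(-0.0033-0.0013i)
Y_4^1(R⁻¹ n̂) = +0.123146-0.324125i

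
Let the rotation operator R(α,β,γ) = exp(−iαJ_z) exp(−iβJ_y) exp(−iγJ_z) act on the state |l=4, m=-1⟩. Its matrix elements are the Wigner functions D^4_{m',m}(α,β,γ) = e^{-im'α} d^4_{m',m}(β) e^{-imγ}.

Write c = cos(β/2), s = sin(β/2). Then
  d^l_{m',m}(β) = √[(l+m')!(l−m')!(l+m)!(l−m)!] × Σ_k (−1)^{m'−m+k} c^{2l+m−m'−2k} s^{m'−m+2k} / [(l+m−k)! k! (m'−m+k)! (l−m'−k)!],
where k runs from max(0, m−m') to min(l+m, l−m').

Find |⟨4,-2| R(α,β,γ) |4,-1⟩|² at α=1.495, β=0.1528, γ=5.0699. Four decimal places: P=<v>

Split into d^4_{-2,-1}(β=0.1528) × two z-phases.
c=cos(0.1528/2)=0.997083, s=sin(0.1528/2)=0.076326; N=√[2·720·6·120]=1018.233765
The bounds max(0,m−m')=1 and min(l+m,l−m')=3 give 3 terms
  k=1: (−1)^0·1018.2338/(240)·0.9971^7·0.0763^1 = +0.317268
  k=2: (−1)^1·1018.2338/(48)·0.9971^5·0.0763^3 = -0.009296
  k=3: (−1)^2·1018.2338/(72)·0.9971^3·0.0763^5 = +0.000036
d^4_{-2,-1}(0.1528) = +0.317268 -0.009296 +0.000036 = +0.308009
|D^4_{-2,-1}|² = |d^4_{-2,-1}(β)|² = (+0.308009)² = 0.094869 (the z-rotation phases have unit modulus)

P=0.0949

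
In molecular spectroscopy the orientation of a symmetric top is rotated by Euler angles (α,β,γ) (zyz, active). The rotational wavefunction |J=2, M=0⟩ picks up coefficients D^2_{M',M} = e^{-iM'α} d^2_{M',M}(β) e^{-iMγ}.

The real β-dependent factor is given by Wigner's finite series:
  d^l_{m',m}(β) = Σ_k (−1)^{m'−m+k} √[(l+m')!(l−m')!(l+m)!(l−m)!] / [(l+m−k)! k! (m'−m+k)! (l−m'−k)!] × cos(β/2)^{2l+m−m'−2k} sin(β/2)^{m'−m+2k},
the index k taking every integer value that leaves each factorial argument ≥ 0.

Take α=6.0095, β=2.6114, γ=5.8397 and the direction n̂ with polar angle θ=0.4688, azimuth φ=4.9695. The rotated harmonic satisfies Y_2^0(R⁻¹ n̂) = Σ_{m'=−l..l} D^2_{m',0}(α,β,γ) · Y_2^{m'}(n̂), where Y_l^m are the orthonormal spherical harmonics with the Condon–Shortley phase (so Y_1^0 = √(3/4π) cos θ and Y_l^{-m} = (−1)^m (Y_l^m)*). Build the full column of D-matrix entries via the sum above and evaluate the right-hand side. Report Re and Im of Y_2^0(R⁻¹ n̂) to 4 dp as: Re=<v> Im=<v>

Re=0.0893 Im=0.0000

Need the full column D^2_{m',0} for m'=−2..2 at α=6.0095, β=2.6114, γ=5.8397.
cos(β/2)=0.262002, sin(β/2)=0.965067
d^2_{-2,0}: single k=2 term ⇒ +0.156603;  D = +0.133723-0.081503i
d^2_{-1,0}: k∈[1..2] ⇒ +0.042516 -0.576837 = -0.534322;  D = -0.514435+0.144417i
d^2_{0,0}: k∈[0..2] ⇒ +0.004712 -0.255732 +0.867422 = +0.616402;  D = +0.616402+0.000000i
d^2_{1,0}: k∈[0..1] ⇒ -0.042516 +0.576837 = +0.534322;  D = +0.514435+0.144417i
d^2_{2,0}: single k=0 term ⇒ +0.156603;  D = +0.133723+0.081503i
Y_2^{m'}(θ=0.4688,φ=4.9695) and Σ D·Y over m':
  (+0.1337-0.0815i)·(-0.0687+0.0388i)  (-0.5144+0.1444i)·(+0.0792+0.3012i)  (+0.6164+0.0000i)·(+0.4376+0.0000i)  (+0.5144+0.1444i)·(-0.0792+0.3012i)  (+0.1337+0.0815i)·(-0.0687-0.0388i)
Y_2^0(R⁻¹ n̂) = +0.089265-0.000000i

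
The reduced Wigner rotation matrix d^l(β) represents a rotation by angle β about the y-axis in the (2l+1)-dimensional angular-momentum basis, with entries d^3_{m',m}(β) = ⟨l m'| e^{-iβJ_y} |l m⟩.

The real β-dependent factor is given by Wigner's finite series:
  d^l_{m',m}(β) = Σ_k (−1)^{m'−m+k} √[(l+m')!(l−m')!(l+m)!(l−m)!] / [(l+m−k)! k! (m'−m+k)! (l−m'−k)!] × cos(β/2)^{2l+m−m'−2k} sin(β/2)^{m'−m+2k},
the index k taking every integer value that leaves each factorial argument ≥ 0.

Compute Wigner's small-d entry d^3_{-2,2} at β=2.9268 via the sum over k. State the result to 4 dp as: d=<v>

d^3_{-2,2}(β=2.9268) via Wigner's sum:
Half-angle: c=0.107190, s=0.994239. N=√(1·120·120·1)=120.000000
The bounds max(0,m−m')=4 and min(l+m,l−m')=5 give 2 terms
  k=4: (−1)^0·120.0000/(24)·0.1072^2·0.9942^4 = +0.056136
  k=5: (−1)^1·120.0000/(120)·0.1072^0·0.9942^6 = -0.965925
d^3_{-2,2}(2.9268) = +0.056136 -0.965925 = -0.909790

d=-0.9098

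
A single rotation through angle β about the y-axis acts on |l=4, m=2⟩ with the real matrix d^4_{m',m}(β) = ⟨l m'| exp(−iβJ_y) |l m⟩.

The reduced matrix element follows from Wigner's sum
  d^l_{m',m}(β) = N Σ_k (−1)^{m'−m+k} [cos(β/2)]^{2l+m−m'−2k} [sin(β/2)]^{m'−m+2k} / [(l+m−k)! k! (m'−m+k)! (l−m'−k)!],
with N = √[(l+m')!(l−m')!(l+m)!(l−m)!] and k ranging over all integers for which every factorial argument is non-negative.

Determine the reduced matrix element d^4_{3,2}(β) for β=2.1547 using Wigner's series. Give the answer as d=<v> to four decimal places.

d^4_{3,2}(β=2.1547) via Wigner's sum:
Half-angle: c=0.473664, s=0.880706. N=√(5040·1·720·2)=2693.993318
k: max(0,(2)−(3))=0 … min(4+(2),4−(3))=1
  k=0: (−1)^1·2693.9933/(720)·0.4737^7·0.8807^1 = -0.017627
  k=1: (−1)^2·2693.9933/(240)·0.4737^5·0.8807^3 = +0.182822
d^4_{3,2}(2.1547) = -0.017627 +0.182822 = +0.165195

d=0.1652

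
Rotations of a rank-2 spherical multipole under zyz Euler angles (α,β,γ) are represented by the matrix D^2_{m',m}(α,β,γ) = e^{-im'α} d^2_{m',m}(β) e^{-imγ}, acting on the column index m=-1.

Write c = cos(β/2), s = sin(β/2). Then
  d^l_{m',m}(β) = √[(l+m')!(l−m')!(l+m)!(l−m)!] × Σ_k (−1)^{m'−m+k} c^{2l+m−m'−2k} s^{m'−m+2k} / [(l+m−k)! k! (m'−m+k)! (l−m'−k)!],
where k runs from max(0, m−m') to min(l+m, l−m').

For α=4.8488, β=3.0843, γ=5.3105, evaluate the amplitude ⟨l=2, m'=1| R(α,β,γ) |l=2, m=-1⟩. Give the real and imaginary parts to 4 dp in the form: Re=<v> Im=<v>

First d^2_{1,-1}(β=3.0843), then the phase factors e^{-i(1)α} and e^{-i(-1)γ}:
c=cos(3.0843/2)=0.028642, s=sin(3.0843/2)=0.999590; N=√[6·1·1·6]=6.000000
k∈{0,1} keeps every argument non-negative
  k=0: (−1)^2·6.0000/(2)·0.0286^2·0.9996^2 = +0.002459
  k=1: (−1)^3·6.0000/(6)·0.0286^0·0.9996^4 = -0.998360
d^2_{1,-1}(3.0843) = +0.002459 -0.998360 = -0.995901
D = (+0.135988+0.990710i)·(-0.995901)·(+0.563082-0.826401i) = -0.891626-0.443645i

Re=-0.8916 Im=-0.4436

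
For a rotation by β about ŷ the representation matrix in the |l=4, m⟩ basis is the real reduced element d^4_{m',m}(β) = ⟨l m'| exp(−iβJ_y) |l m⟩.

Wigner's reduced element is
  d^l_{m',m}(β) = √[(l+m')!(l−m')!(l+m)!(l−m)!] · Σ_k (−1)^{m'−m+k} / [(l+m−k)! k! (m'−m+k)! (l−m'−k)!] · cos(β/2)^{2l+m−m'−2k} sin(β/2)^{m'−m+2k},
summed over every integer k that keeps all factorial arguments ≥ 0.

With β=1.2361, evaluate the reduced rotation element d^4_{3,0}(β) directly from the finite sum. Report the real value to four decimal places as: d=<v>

d^4_{3,0}(β=1.2361) via Wigner's sum:
c=cos(1.2361/2)=0.815010, s=sin(1.2361/2)=0.579447; N=√[5040·1·24·24]=1703.830978
The bounds max(0,m−m')=0 and min(l+m,l−m')=1 give 2 terms
  k=0: (−1)^3·1703.8310/(144)·0.8150^5·0.5794^3 = -0.827789
  k=1: (−1)^4·1703.8310/(144)·0.8150^3·0.5794^5 = +0.418429
d^4_{3,0}(1.2361) = -0.827789 +0.418429 = -0.409360

d=-0.4094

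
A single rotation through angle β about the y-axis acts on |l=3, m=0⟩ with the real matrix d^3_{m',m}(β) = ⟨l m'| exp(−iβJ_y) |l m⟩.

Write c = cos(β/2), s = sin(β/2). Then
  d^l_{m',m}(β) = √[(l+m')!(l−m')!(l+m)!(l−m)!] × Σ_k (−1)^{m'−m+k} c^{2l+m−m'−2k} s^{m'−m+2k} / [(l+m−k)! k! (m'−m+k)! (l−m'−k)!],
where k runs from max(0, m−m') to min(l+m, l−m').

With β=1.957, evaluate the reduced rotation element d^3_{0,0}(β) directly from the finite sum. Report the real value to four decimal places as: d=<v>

d=0.4314

d^3_{0,0}(β=1.957) via Wigner's sum:
c=cos(1.957/2)=0.558268, s=sin(1.957/2)=0.829661; N=√[6·6·6·6]=36.000000
k∈{0,1,2,3} keeps every argument non-negative
  k=0: (−1)^0·36.0000/(36)·0.5583^6·0.8297^0 = +0.030273
  k=1: (−1)^1·36.0000/(4)·0.5583^4·0.8297^2 = -0.601747
  k=2: (−1)^2·36.0000/(4)·0.5583^2·0.8297^4 = +1.329015
  k=3: (−1)^3·36.0000/(36)·0.5583^0·0.8297^6 = -0.326140
d^3_{0,0}(1.957) = +0.030273 -0.601747 +1.329015 -0.326140 = +0.431402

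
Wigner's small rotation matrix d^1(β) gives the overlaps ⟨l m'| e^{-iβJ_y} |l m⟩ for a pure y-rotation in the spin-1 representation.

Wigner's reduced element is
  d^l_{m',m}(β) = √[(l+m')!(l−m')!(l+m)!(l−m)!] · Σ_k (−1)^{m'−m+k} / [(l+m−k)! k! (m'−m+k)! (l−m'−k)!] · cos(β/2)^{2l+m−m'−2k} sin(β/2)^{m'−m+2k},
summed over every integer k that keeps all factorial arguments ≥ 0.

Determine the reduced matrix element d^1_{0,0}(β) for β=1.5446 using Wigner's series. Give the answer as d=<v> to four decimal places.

d^1_{0,0}(β=1.5446) via Wigner's sum:
Half-angle: c=0.716308, s=0.697785. N=√(1·1·1·1)=1.000000
k: max(0,(0)−(0))=0 … min(1+(0),1−(0))=1
  k=0: (−1)^0·1.0000/(1)·0.7163^2·0.6978^0 = +0.513097
  k=1: (−1)^1·1.0000/(1)·0.7163^0·0.6978^2 = -0.486903
d^1_{0,0}(1.5446) = +0.513097 -0.486903 = +0.026193

d=0.0262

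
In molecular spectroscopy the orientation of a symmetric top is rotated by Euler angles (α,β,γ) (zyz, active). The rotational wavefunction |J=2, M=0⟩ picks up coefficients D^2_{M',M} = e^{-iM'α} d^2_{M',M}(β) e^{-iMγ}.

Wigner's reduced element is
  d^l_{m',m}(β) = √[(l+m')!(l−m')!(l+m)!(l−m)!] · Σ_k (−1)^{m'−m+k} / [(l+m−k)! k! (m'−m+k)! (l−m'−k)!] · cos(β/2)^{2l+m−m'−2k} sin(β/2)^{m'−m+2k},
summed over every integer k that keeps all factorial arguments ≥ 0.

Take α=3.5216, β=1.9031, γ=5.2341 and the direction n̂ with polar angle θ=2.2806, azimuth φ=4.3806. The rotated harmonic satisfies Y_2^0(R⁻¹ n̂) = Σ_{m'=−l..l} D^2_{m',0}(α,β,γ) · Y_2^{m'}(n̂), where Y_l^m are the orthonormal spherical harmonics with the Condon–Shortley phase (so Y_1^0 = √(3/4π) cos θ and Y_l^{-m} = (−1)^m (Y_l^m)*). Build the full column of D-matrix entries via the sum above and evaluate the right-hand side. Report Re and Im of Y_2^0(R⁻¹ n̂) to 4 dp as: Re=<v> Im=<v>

Need the full column D^2_{m',0} for m'=−2..2 at α=3.5216, β=1.9031, γ=5.2341.
cos(β/2)=0.580422, sin(β/2)=0.814316
d^2_{-2,0}: single k=2 term ⇒ +0.547203;  D = +0.396627+0.376986i
d^2_{-1,0}: k∈[1..2] ⇒ +0.390031 -0.767712 = -0.377681;  D = +0.350738+0.140092i
d^2_{0,0}: k∈[0..2] ⇒ +0.113494 -0.893580 +0.439716 = -0.340369;  D = -0.340369+0.000000i
d^2_{1,0}: k∈[0..1] ⇒ -0.390031 +0.767712 = +0.377681;  D = -0.350738+0.140092i
d^2_{2,0}: single k=0 term ⇒ +0.547203;  D = +0.396627-0.376986i
Y_2^{m'}(θ=2.2806,φ=4.3806) and Σ D·Y over m':
  (+0.3966+0.3770i)·(-0.1751-0.1369i)  (+0.3507+0.1401i)·(+0.1244-0.3610i)  (-0.3404+0.0000i)·(+0.0864+0.0000i)  (-0.3507+0.1401i)·(-0.1244-0.3610i)  (+0.3966-0.3770i)·(-0.1751+0.1369i)
Y_2^0(R⁻¹ n̂) = +0.123319+0.000000i

Re=0.1233 Im=0.0000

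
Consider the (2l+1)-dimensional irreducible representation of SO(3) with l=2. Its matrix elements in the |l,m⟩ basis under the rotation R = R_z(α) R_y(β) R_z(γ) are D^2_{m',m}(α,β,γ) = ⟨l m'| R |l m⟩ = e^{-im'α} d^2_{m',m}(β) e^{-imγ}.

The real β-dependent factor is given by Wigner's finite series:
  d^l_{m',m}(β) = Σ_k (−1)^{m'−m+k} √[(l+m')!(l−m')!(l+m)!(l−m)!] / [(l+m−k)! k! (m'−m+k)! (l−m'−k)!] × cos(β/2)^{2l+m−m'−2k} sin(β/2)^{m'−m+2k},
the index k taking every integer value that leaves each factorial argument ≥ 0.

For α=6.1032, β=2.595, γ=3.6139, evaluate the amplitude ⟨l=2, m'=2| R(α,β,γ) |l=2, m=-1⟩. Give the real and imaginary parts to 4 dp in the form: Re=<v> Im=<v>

First d^2_{2,-1}(β=2.595), then the phase factors e^{-i(2)α} and e^{-i(-1)γ}:
With c≡cos(β/2)=0.269907 and s≡sin(β/2)=0.962886, N=[24·1·1·6]^{1/2}=12.000000
k: max(0,(-1)−(2))=0 … min(2+(-1),2−(2))=0
  k=0: (−1)^3·12.0000/(6)·0.2699^1·0.9629^3 = -0.481914
d^2_{2,-1}(2.595) = -0.481914
Phases: e^{-i·(2)·6.1032}=+0.935907+0.352247i, e^{-i·(-1)·3.6139}=-0.890521-0.454942i ⇒ D=+0.324421+0.356359i

Re=0.3244 Im=0.3564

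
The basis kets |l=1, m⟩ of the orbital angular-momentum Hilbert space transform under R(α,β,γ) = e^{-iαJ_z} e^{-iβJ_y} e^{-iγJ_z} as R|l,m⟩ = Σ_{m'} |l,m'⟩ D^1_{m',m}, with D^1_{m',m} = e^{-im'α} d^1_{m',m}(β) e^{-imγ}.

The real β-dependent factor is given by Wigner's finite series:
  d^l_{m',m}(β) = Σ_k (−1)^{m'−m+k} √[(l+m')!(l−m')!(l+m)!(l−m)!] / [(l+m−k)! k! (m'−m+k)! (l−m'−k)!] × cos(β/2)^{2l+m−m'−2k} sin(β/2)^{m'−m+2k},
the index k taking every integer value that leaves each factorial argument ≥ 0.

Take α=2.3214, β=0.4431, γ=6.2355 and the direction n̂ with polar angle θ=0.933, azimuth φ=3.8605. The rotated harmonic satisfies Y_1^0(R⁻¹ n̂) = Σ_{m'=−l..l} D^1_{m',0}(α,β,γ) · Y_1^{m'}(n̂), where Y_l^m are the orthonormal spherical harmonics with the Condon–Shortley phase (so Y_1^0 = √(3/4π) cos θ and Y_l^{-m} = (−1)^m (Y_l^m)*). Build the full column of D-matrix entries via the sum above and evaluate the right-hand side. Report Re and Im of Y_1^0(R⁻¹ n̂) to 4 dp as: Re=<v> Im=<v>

Need the full column D^1_{m',0} for m'=−1..1 at α=2.3214, β=0.4431, γ=6.2355.
cos(β/2)=0.975558, sin(β/2)=0.219742
d^1_{-1,0}: single k=1 term ⇒ +0.303166;  D = -0.206784+0.221699i
d^1_{0,0}: k∈[0..1] ⇒ +0.951713 -0.048287 = +0.903427;  D = +0.903427+0.000000i
d^1_{1,0}: single k=0 term ⇒ -0.303166;  D = +0.206784+0.221699i
Y_1^{m'}(θ=0.933,φ=3.8605) and Σ D·Y over m':
  (-0.2068+0.2217i)·(-0.2089+0.1828i)  (+0.9034+0.0000i)·(+0.2909+0.0000i)  (+0.2068+0.2217i)·(+0.2089+0.1828i)
Y_1^0(R⁻¹ n̂) = +0.268165+0.000000i

Re=0.2682 Im=0.0000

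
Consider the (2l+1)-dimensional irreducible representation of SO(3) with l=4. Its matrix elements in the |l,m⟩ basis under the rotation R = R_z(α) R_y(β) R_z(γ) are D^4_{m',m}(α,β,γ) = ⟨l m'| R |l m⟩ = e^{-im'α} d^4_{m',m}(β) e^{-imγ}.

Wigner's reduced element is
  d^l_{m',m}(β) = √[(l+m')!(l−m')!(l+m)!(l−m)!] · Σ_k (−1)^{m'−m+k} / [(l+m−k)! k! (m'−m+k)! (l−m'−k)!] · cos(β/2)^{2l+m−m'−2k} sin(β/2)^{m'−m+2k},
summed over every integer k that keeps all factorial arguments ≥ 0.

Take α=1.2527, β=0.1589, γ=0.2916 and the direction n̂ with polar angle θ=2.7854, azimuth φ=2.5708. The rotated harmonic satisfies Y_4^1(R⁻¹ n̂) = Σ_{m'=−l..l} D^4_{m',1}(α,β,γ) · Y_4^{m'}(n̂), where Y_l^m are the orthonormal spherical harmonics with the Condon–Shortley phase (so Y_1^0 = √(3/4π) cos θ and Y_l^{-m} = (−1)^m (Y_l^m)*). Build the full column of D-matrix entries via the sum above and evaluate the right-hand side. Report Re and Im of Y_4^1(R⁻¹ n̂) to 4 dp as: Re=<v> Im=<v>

Need the full column D^4_{m',1} for m'=−4..4 at α=1.2527, β=0.1589, γ=0.2916.
cos(β/2)=0.996846, sin(β/2)=0.079366
d^4_{-4,1}: single k=5 term ⇒ +0.000023;  D = +0.000000-0.000023i
d^4_{-3,1}: k∈[4..5] ⇒ +0.000518 -0.000002 = +0.000516;  D = -0.000489-0.000165i
d^4_{-2,1}: k∈[3..5] ⇒ +0.006959 -0.000066 +0.000000 = +0.006893;  D = -0.004133+0.005517i
d^4_{-1,1}: k∈[2..5] ⇒ +0.061807 -0.001175 +0.000004 -0.000000 = +0.060636;  D = +0.034721+0.049711i
d^4_{0,1}: k∈[1..4] ⇒ +0.347174 -0.013204 +0.000084 -0.000000 = +0.334053;  D = +0.319951-0.096035i
d^4_{1,1}: k∈[0..3] ⇒ +0.975041 -0.092711 +0.001175 -0.000002 = +0.883503;  D = +0.023407-0.883193i
d^4_{2,1}: k∈[0..2] ⇒ -0.329358 +0.010439 -0.000044 = -0.318963;  D = +0.300212+0.107750i
d^4_{3,1}: k∈[0..1] ⇒ +0.049058 -0.000518 = +0.048540;  D = -0.029864+0.038266i
d^4_{4,1}: single k=0 term ⇒ -0.003683;  D = -0.002049-0.003060i
Y_4^{m'}(θ=2.7854,φ=2.5708) and Σ D·Y over m':
  (+0.0000-0.0000i)·(-0.0043+0.0050i)  (-0.0005-0.0002i)·(-0.0070+0.0492i)  (-0.0041+0.0055i)·(+0.0872+0.1904i)  (+0.0347+0.0497i)·(+0.4097+0.2630i)  (+0.3200-0.0960i)·(+0.3865+0.0000i)  (+0.0234-0.8832i)·(-0.4097+0.2630i)  (+0.3002+0.1077i)·(+0.0872-0.1904i)  (-0.0299+0.0383i)·(+0.0070+0.0492i)  (-0.0020-0.0031i)·(-0.0043-0.0050i)
Y_4^1(R⁻¹ n̂) = +0.390727+0.311069i

Re=0.3907 Im=0.3111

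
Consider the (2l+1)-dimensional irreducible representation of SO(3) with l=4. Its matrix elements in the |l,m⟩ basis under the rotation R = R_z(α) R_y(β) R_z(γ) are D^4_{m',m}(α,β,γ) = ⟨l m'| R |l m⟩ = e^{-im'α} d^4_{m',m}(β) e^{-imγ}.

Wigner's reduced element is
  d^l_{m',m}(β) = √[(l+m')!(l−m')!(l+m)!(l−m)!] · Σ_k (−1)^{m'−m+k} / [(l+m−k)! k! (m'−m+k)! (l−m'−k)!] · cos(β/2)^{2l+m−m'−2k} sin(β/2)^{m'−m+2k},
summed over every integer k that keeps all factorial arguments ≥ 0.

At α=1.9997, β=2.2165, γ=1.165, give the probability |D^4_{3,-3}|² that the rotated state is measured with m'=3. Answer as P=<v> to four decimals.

P=0.0928

Split into d^4_{3,-3}(β=2.2165) × two z-phases.
Half-angle: c=0.446228, s=0.894919. N=√(5040·1·1·5040)=5040.000000
k∈{0,1} keeps every argument non-negative
  k=0: (−1)^6·5040.0000/(720)·0.4462^2·0.8949^6 = +0.716003
  k=1: (−1)^7·5040.0000/(5040)·0.4462^0·0.8949^8 = -0.411406
d^4_{3,-3}(2.2165) = +0.716003 -0.411406 = +0.304598
|D^4_{3,-3}|² = |d^4_{3,-3}(β)|² = (+0.304598)² = 0.092780 (the z-rotation phases have unit modulus)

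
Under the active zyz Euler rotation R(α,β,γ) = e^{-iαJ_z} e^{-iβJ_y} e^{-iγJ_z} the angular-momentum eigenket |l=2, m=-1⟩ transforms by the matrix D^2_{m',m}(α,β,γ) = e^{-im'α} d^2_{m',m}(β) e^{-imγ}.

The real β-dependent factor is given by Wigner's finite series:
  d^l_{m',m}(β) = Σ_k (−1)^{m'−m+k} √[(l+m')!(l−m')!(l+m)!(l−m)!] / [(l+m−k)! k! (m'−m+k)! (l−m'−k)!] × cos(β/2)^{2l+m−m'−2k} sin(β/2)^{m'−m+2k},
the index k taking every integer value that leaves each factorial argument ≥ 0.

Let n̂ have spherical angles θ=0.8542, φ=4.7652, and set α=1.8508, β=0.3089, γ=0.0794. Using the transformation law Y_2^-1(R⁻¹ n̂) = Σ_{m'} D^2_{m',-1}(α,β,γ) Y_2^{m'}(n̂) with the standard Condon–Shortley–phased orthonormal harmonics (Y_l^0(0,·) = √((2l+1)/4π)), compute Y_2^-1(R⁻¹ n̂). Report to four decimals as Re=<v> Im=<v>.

Need the full column D^2_{m',-1} for m'=−2..2 at α=1.8508, β=0.3089, γ=0.0794.
cos(β/2)=0.988096, sin(β/2)=0.153837
d^2_{-2,-1}: single k=1 term ⇒ +0.296816;  D = -0.238180-0.177116i
d^2_{-1,-1}: k∈[0..1] ⇒ +0.953229 -0.069317 = +0.883912;  D = -0.310886+0.827436i
d^2_{0,-1}: k∈[0..1] ⇒ -0.363524 +0.008812 = -0.354713;  D = -0.353595-0.028135i
d^2_{1,-1}: k∈[0..1] ⇒ +0.069317 -0.000560 = +0.068757;  D = -0.013701-0.067378i
d^2_{2,-1}: single k=0 term ⇒ -0.007195;  D = +0.006380-0.003326i
Y_2^{m'}(θ=0.8542,φ=4.7652) and Σ D·Y over m':
  (-0.2382-0.1771i)·(-0.2184+0.0232i)  (-0.3109+0.8274i)·(+0.0202+0.3821i)  (-0.3536-0.0281i)·(+0.0928+0.0000i)  (-0.0137-0.0674i)·(-0.0202+0.3821i)  (+0.0064-0.0033i)·(-0.2184-0.0232i)
Y_2^-1(R⁻¹ n̂) = -0.274576-0.074812i

Re=-0.2746 Im=-0.0748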